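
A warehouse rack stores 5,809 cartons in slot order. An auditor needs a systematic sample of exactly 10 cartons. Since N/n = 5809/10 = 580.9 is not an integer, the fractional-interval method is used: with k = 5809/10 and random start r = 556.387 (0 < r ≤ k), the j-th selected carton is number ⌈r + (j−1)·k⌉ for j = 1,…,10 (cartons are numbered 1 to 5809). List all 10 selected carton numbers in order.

j=1: r + 0k = 556.387 → ⌈·⌉ = 557
j=2: r + 1k = 1137.287 → ⌈·⌉ = 1138
j=3: r + 2k = 1718.187 → ⌈·⌉ = 1719
j=4: r + 3k = 2299.087 → ⌈·⌉ = 2300
j=5: r + 4k = 2879.987 → ⌈·⌉ = 2880
j=6: r + 5k = 3460.887 → ⌈·⌉ = 3461
j=7: r + 6k = 4041.787 → ⌈·⌉ = 4042
j=8: r + 7k = 4622.687 → ⌈·⌉ = 4623
j=9: r + 8k = 5203.587 → ⌈·⌉ = 5204
j=10: r + 9k = 5784.487 → ⌈·⌉ = 5785

557, 1138, 1719, 2300, 2880, 3461, 4042, 4623, 5204, 5785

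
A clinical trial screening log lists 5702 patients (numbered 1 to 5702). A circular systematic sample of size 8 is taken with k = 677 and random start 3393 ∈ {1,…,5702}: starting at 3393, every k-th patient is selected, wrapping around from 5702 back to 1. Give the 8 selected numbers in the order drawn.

3393, 4070, 4747, 5424, 399, 1076, 1753, 2430

Selection 1: 3393
Selection 2: 3393 + 677 = 4070
Selection 3: 4070 + 677 = 4747
Selection 4: 4747 + 677 = 5424
Selection 5: 5424 + 677 = 6101 → 6101 − 5702 = 399
Selection 6: 399 + 677 = 1076
Selection 7: 1076 + 677 = 1753
Selection 8: 1753 + 677 = 2430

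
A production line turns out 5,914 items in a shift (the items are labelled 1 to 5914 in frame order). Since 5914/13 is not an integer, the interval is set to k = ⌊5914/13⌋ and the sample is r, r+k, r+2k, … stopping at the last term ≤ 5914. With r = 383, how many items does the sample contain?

k = ⌊5914/13⌋ = 454
Achieved size = ⌊(5914 − 383)/454⌋ + 1 = ⌊5531/454⌋ + 1 = 12 + 1 = 13
(last selection: 383 + 12×454 = 5831 ≤ 5914; next would be 6285 > 5914)

13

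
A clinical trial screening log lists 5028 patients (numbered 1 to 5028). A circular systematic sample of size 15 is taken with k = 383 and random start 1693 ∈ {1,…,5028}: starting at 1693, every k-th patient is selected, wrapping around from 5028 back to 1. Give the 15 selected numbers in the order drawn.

1693, 2076, 2459, 2842, 3225, 3608, 3991, 4374, 4757, 112, 495, 878, 1261, 1644, 2027

Selection 1: 1693
Selection 2: 1693 + 383 = 2076
Selection 3: 2076 + 383 = 2459
Selection 4: 2459 + 383 = 2842
Selection 5: 2842 + 383 = 3225
Selection 6: 3225 + 383 = 3608
Selection 7: 3608 + 383 = 3991
Selection 8: 3991 + 383 = 4374
Selection 9: 4374 + 383 = 4757
Selection 10: 4757 + 383 = 5140 → 5140 − 5028 = 112
Selection 11: 112 + 383 = 495
Selection 12: 495 + 383 = 878
Selection 13: 878 + 383 = 1261
Selection 14: 1261 + 383 = 1644
Selection 15: 1644 + 383 = 2027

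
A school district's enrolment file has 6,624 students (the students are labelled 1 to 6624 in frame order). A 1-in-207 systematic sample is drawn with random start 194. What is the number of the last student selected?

6611

k = 207
32nd selection = r + (32−1)·k = 194 + 31×207 = 194 + 6417 = 6611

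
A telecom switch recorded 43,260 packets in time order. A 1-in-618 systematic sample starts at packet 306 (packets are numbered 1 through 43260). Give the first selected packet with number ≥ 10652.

k = 618
Steps past start: ⌈(10652 − 306)/618⌉ = ⌈10346/618⌉ = 17
Selected packet: 306 + 17×618 = 10812

10812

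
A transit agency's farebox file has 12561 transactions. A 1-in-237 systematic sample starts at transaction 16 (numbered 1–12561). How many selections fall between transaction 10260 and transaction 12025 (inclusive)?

k = 237
First selection ≥ 10260: 16 + ⌈(10260−16)/237⌉·237 = 16 + 44×237 = 10444
Last selection ≤ 12025: 16 + ⌊(12025−16)/237⌋·237 = 16 + 50×237 = 11866
Count = 50 − 44 + 1 = 7

7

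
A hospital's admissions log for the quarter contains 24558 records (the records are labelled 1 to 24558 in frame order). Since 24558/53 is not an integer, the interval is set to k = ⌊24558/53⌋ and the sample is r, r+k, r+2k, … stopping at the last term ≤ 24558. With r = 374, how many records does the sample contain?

k = ⌊24558/53⌋ = 463
Achieved size = ⌊(24558 − 374)/463⌋ + 1 = ⌊24184/463⌋ + 1 = 52 + 1 = 53
(last selection: 374 + 52×463 = 24450 ≤ 24558; next would be 24913 > 24558)

53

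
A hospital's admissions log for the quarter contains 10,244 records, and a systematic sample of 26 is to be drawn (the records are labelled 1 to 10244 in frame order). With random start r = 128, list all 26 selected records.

k = N/n = 10244/26 = 394
record 1: 128
record 2: 128 + 394 = 522
record 3: 522 + 394 = 916
record 4: 916 + 394 = 1310
record 5: 1310 + 394 = 1704
record 6: 1704 + 394 = 2098
record 7: 2098 + 394 = 2492
record 8: 2492 + 394 = 2886
record 9: 2886 + 394 = 3280
record 10: 3280 + 394 = 3674
record 11: 3674 + 394 = 4068
record 12: 4068 + 394 = 4462
record 13: 4462 + 394 = 4856
record 14: 4856 + 394 = 5250
record 15: 5250 + 394 = 5644
record 16: 5644 + 394 = 6038
record 17: 6038 + 394 = 6432
record 18: 6432 + 394 = 6826
record 19: 6826 + 394 = 7220
record 20: 7220 + 394 = 7614
record 21: 7614 + 394 = 8008
record 22: 8008 + 394 = 8402
record 23: 8402 + 394 = 8796
record 24: 8796 + 394 = 9190
record 25: 9190 + 394 = 9584
record 26: 9584 + 394 = 9978

128, 522, 916, 1310, 1704, 2098, 2492, 2886, 3280, 3674, 4068, 4462, 4856, 5250, 5644, 6038, 6432, 6826, 7220, 7614, 8008, 8402, 8796, 9190, 9584, 9978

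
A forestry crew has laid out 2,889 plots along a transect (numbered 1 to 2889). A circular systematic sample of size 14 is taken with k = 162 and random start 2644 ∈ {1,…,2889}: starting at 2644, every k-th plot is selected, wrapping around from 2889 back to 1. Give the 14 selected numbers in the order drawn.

Selection 1: 2644
Selection 2: 2644 + 162 = 2806
Selection 3: 2806 + 162 = 2968 → 2968 − 2889 = 79
Selection 4: 79 + 162 = 241
Selection 5: 241 + 162 = 403
Selection 6: 403 + 162 = 565
Selection 7: 565 + 162 = 727
Selection 8: 727 + 162 = 889
Selection 9: 889 + 162 = 1051
Selection 10: 1051 + 162 = 1213
Selection 11: 1213 + 162 = 1375
Selection 12: 1375 + 162 = 1537
Selection 13: 1537 + 162 = 1699
Selection 14: 1699 + 162 = 1861

2644, 2806, 79, 241, 403, 565, 727, 889, 1051, 1213, 1375, 1537, 1699, 1861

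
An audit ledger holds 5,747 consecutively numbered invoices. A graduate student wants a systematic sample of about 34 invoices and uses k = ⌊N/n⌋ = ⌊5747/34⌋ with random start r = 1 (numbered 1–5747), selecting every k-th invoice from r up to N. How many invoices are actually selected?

k = ⌊5747/34⌋ = 169
Achieved size = ⌊(5747 − 1)/169⌋ + 1 = ⌊5746/169⌋ + 1 = 34 + 1 = 35
(last selection: 1 + 34×169 = 5747 ≤ 5747; next would be 5916 > 5747)

35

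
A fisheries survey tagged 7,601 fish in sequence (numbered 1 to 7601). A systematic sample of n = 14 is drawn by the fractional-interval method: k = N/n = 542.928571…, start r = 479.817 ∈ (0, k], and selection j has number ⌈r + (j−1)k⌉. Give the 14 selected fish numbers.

480, 1023, 1566, 2109, 2652, 3195, 3738, 4281, 4824, 5367, 5910, 6453, 6995, 7538

j=1: r + 0k = 479.817 → ⌈·⌉ = 480
j=2: r + 1k = 1022.745571… → ⌈·⌉ = 1023
j=3: r + 2k = 1565.674142… → ⌈·⌉ = 1566
j=4: r + 3k = 2108.602714… → ⌈·⌉ = 2109
j=5: r + 4k = 2651.531285… → ⌈·⌉ = 2652
j=6: r + 5k = 3194.459857… → ⌈·⌉ = 3195
j=7: r + 6k = 3737.388428… → ⌈·⌉ = 3738
j=8: r + 7k = 4280.317 → ⌈·⌉ = 4281
j=9: r + 8k = 4823.245571… → ⌈·⌉ = 4824
j=10: r + 9k = 5366.174142… → ⌈·⌉ = 5367
j=11: r + 10k = 5909.102714… → ⌈·⌉ = 5910
j=12: r + 11k = 6452.031285… → ⌈·⌉ = 6453
j=13: r + 12k = 6994.959857… → ⌈·⌉ = 6995
j=14: r + 13k = 7537.888428… → ⌈·⌉ = 7538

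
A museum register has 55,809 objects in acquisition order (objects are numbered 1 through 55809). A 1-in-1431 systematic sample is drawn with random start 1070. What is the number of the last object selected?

55448

k = 1431
39th selection = r + (39−1)·k = 1070 + 38×1431 = 1070 + 54378 = 55448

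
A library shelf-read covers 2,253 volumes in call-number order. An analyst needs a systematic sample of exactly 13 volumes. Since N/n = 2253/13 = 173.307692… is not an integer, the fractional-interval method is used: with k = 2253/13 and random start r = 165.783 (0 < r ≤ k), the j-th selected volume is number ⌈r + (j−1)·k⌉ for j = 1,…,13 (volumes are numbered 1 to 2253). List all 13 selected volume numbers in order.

j=1: r + 0k = 165.783 → ⌈·⌉ = 166
j=2: r + 1k = 339.090692… → ⌈·⌉ = 340
j=3: r + 2k = 512.398384… → ⌈·⌉ = 513
j=4: r + 3k = 685.706076… → ⌈·⌉ = 686
j=5: r + 4k = 859.013769… → ⌈·⌉ = 860
j=6: r + 5k = 1032.321461… → ⌈·⌉ = 1033
j=7: r + 6k = 1205.629153… → ⌈·⌉ = 1206
j=8: r + 7k = 1378.936846… → ⌈·⌉ = 1379
j=9: r + 8k = 1552.244538… → ⌈·⌉ = 1553
j=10: r + 9k = 1725.552230… → ⌈·⌉ = 1726
j=11: r + 10k = 1898.859923… → ⌈·⌉ = 1899
j=12: r + 11k = 2072.167615… → ⌈·⌉ = 2073
j=13: r + 12k = 2245.475307… → ⌈·⌉ = 2246

166, 340, 513, 686, 860, 1033, 1206, 1379, 1553, 1726, 1899, 2073, 2246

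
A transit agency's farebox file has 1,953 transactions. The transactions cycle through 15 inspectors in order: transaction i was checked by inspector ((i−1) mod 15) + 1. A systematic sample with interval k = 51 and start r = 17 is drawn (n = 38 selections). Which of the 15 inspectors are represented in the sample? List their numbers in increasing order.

2, 5, 8, 11, 14

Consecutive selections differ by k = 51, so their inspector numbers differ by 51 mod 15 = 6.
gcd(51, 15) = 3, so the sample visits 15/3 = 5 distinct residues mod 15.
Start 17 is inspector 2; the inspectors hit are 2, 5, 8, 11, 14.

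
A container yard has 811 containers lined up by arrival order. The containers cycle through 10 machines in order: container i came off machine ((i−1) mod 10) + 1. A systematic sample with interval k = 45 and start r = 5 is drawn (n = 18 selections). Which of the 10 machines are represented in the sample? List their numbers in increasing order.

5, 10

Consecutive selections differ by k = 45, so their machine numbers differ by 45 mod 10 = 5.
gcd(45, 10) = 5, so the sample visits 10/5 = 2 distinct residues mod 10.
Start 5 is machine 5; the machines hit are 5, 10.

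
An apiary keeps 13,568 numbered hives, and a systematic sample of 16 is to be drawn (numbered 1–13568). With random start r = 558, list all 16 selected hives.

k = N/n = 13568/16 = 848
hive 1: 558
hive 2: 558 + 848 = 1406
hive 3: 1406 + 848 = 2254
hive 4: 2254 + 848 = 3102
hive 5: 3102 + 848 = 3950
hive 6: 3950 + 848 = 4798
hive 7: 4798 + 848 = 5646
hive 8: 5646 + 848 = 6494
hive 9: 6494 + 848 = 7342
hive 10: 7342 + 848 = 8190
hive 11: 8190 + 848 = 9038
hive 12: 9038 + 848 = 9886
hive 13: 9886 + 848 = 10734
hive 14: 10734 + 848 = 11582
hive 15: 11582 + 848 = 12430
hive 16: 12430 + 848 = 13278

558, 1406, 2254, 3102, 3950, 4798, 5646, 6494, 7342, 8190, 9038, 9886, 10734, 11582, 12430, 13278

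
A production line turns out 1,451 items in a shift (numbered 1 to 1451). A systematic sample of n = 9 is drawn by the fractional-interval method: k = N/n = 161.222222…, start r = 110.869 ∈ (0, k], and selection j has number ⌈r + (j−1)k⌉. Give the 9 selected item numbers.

111, 273, 434, 595, 756, 917, 1079, 1240, 1401

j=1: r + 0k = 110.869 → ⌈·⌉ = 111
j=2: r + 1k = 272.091222… → ⌈·⌉ = 273
j=3: r + 2k = 433.313444… → ⌈·⌉ = 434
j=4: r + 3k = 594.535666… → ⌈·⌉ = 595
j=5: r + 4k = 755.757888… → ⌈·⌉ = 756
j=6: r + 5k = 916.980111… → ⌈·⌉ = 917
j=7: r + 6k = 1078.202333… → ⌈·⌉ = 1079
j=8: r + 7k = 1239.424555… → ⌈·⌉ = 1240
j=9: r + 8k = 1400.646777… → ⌈·⌉ = 1401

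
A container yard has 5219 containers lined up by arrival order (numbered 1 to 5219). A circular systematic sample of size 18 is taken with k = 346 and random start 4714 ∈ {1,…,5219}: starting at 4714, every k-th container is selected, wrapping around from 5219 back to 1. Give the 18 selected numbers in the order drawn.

Selection 1: 4714
Selection 2: 4714 + 346 = 5060
Selection 3: 5060 + 346 = 5406 → 5406 − 5219 = 187
Selection 4: 187 + 346 = 533
Selection 5: 533 + 346 = 879
Selection 6: 879 + 346 = 1225
Selection 7: 1225 + 346 = 1571
Selection 8: 1571 + 346 = 1917
Selection 9: 1917 + 346 = 2263
Selection 10: 2263 + 346 = 2609
Selection 11: 2609 + 346 = 2955
Selection 12: 2955 + 346 = 3301
Selection 13: 3301 + 346 = 3647
Selection 14: 3647 + 346 = 3993
Selection 15: 3993 + 346 = 4339
Selection 16: 4339 + 346 = 4685
Selection 17: 4685 + 346 = 5031
Selection 18: 5031 + 346 = 5377 → 5377 − 5219 = 158

4714, 5060, 187, 533, 879, 1225, 1571, 1917, 2263, 2609, 2955, 3301, 3647, 3993, 4339, 4685, 5031, 158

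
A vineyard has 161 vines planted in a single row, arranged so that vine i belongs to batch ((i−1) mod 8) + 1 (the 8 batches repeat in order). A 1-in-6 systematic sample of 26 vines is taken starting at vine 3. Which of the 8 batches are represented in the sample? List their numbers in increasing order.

1, 3, 5, 7

Consecutive selections differ by k = 6, so their batch numbers differ by 6 mod 8 = 6.
gcd(6, 8) = 2, so the sample visits 8/2 = 4 distinct residues mod 8.
Start 3 is batch 3; the batches hit are 1, 3, 5, 7.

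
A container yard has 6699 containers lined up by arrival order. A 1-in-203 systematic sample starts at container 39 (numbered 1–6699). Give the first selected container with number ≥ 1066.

1257

k = 203
Steps past start: ⌈(1066 − 39)/203⌉ = ⌈1027/203⌉ = 6
Selected container: 39 + 6×203 = 1257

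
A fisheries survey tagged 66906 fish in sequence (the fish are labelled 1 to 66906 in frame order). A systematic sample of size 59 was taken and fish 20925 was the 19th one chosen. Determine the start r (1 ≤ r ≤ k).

513

k = 66906/59 = 1134
r = 20925 − (19−1)×1134 = 20925 − 20412 = 513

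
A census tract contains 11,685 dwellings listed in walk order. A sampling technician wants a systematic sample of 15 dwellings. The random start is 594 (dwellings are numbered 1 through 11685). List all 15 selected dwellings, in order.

594, 1373, 2152, 2931, 3710, 4489, 5268, 6047, 6826, 7605, 8384, 9163, 9942, 10721, 11500

k = N/n = 11685/15 = 779
dwelling 1: 594
dwelling 2: 594 + 779 = 1373
dwelling 3: 1373 + 779 = 2152
dwelling 4: 2152 + 779 = 2931
dwelling 5: 2931 + 779 = 3710
dwelling 6: 3710 + 779 = 4489
dwelling 7: 4489 + 779 = 5268
dwelling 8: 5268 + 779 = 6047
dwelling 9: 6047 + 779 = 6826
dwelling 10: 6826 + 779 = 7605
dwelling 11: 7605 + 779 = 8384
dwelling 12: 8384 + 779 = 9163
dwelling 13: 9163 + 779 = 9942
dwelling 14: 9942 + 779 = 10721
dwelling 15: 10721 + 779 = 11500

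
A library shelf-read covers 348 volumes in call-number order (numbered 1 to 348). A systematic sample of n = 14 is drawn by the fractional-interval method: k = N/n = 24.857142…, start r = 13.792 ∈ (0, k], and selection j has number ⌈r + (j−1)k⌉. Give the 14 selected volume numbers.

14, 39, 64, 89, 114, 139, 163, 188, 213, 238, 263, 288, 313, 337

j=1: r + 0k = 13.792 → ⌈·⌉ = 14
j=2: r + 1k = 38.649142… → ⌈·⌉ = 39
j=3: r + 2k = 63.506285… → ⌈·⌉ = 64
j=4: r + 3k = 88.363428… → ⌈·⌉ = 89
j=5: r + 4k = 113.220571… → ⌈·⌉ = 114
j=6: r + 5k = 138.077714… → ⌈·⌉ = 139
j=7: r + 6k = 162.934857… → ⌈·⌉ = 163
j=8: r + 7k = 187.792 → ⌈·⌉ = 188
j=9: r + 8k = 212.649142… → ⌈·⌉ = 213
j=10: r + 9k = 237.506285… → ⌈·⌉ = 238
j=11: r + 10k = 262.363428… → ⌈·⌉ = 263
j=12: r + 11k = 287.220571… → ⌈·⌉ = 288
j=13: r + 12k = 312.077714… → ⌈·⌉ = 313
j=14: r + 13k = 336.934857… → ⌈·⌉ = 337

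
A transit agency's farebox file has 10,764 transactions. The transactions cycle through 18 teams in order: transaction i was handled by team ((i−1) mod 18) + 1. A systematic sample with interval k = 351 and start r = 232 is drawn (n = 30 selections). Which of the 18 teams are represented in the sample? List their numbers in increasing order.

Consecutive selections differ by k = 351, so their team numbers differ by 351 mod 18 = 9.
gcd(351, 18) = 9, so the sample visits 18/9 = 2 distinct residues mod 18.
Start 232 is team 16; the teams hit are 7, 16.

7, 16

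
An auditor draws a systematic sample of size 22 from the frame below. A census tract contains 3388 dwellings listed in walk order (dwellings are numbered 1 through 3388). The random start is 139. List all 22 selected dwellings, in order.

139, 293, 447, 601, 755, 909, 1063, 1217, 1371, 1525, 1679, 1833, 1987, 2141, 2295, 2449, 2603, 2757, 2911, 3065, 3219, 3373

k = N/n = 3388/22 = 154
dwelling 1: 139
dwelling 2: 139 + 154 = 293
dwelling 3: 293 + 154 = 447
dwelling 4: 447 + 154 = 601
dwelling 5: 601 + 154 = 755
dwelling 6: 755 + 154 = 909
dwelling 7: 909 + 154 = 1063
dwelling 8: 1063 + 154 = 1217
dwelling 9: 1217 + 154 = 1371
dwelling 10: 1371 + 154 = 1525
dwelling 11: 1525 + 154 = 1679
dwelling 12: 1679 + 154 = 1833
dwelling 13: 1833 + 154 = 1987
dwelling 14: 1987 + 154 = 2141
dwelling 15: 2141 + 154 = 2295
dwelling 16: 2295 + 154 = 2449
dwelling 17: 2449 + 154 = 2603
dwelling 18: 2603 + 154 = 2757
dwelling 19: 2757 + 154 = 2911
dwelling 20: 2911 + 154 = 3065
dwelling 21: 3065 + 154 = 3219
dwelling 22: 3219 + 154 = 3373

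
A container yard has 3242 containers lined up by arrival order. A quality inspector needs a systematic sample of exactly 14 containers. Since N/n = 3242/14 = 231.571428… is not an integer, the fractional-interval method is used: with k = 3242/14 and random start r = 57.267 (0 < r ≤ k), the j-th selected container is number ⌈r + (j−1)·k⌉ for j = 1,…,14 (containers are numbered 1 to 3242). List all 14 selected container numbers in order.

j=1: r + 0k = 57.267 → ⌈·⌉ = 58
j=2: r + 1k = 288.838428… → ⌈·⌉ = 289
j=3: r + 2k = 520.409857… → ⌈·⌉ = 521
j=4: r + 3k = 751.981285… → ⌈·⌉ = 752
j=5: r + 4k = 983.552714… → ⌈·⌉ = 984
j=6: r + 5k = 1215.124142… → ⌈·⌉ = 1216
j=7: r + 6k = 1446.695571… → ⌈·⌉ = 1447
j=8: r + 7k = 1678.267 → ⌈·⌉ = 1679
j=9: r + 8k = 1909.838428… → ⌈·⌉ = 1910
j=10: r + 9k = 2141.409857… → ⌈·⌉ = 2142
j=11: r + 10k = 2372.981285… → ⌈·⌉ = 2373
j=12: r + 11k = 2604.552714… → ⌈·⌉ = 2605
j=13: r + 12k = 2836.124142… → ⌈·⌉ = 2837
j=14: r + 13k = 3067.695571… → ⌈·⌉ = 3068

58, 289, 521, 752, 984, 1216, 1447, 1679, 1910, 2142, 2373, 2605, 2837, 3068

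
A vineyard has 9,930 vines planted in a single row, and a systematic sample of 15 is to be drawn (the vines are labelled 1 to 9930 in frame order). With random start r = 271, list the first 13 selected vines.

271, 933, 1595, 2257, 2919, 3581, 4243, 4905, 5567, 6229, 6891, 7553, 8215

k = N/n = 9930/15 = 662
vine 1: 271
vine 2: 271 + 662 = 933
vine 3: 933 + 662 = 1595
vine 4: 1595 + 662 = 2257
vine 5: 2257 + 662 = 2919
vine 6: 2919 + 662 = 3581
vine 7: 3581 + 662 = 4243
vine 8: 4243 + 662 = 4905
vine 9: 4905 + 662 = 5567
vine 10: 5567 + 662 = 6229
vine 11: 6229 + 662 = 6891
vine 12: 6891 + 662 = 7553
vine 13: 7553 + 662 = 8215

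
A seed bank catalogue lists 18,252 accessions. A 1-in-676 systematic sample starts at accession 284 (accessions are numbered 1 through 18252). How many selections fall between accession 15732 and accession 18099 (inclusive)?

4

k = 676
First selection ≥ 15732: 284 + ⌈(15732−284)/676⌉·676 = 284 + 23×676 = 15832
Last selection ≤ 18099: 284 + ⌊(18099−284)/676⌋·676 = 284 + 26×676 = 17860
Count = 26 − 23 + 1 = 4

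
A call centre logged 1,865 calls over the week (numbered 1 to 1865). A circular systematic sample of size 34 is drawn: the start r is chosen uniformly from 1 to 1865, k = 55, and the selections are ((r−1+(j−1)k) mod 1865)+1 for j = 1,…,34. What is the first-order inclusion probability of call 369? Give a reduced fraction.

For each position j, as r ranges over 1…1865 the j-th selection hits every call exactly once, so call 369 is selected for exactly 34 of the 1865 starts.
Inclusion probability = 34/1865.

34/1865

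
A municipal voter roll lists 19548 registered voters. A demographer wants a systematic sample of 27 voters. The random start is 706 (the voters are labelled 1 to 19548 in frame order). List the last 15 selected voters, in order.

k = N/n = 19548/27 = 724
13th selection = 706 + 12×724 = 9394
14th: 9394 + 724 = 10118
15th: 10118 + 724 = 10842
16th: 10842 + 724 = 11566
17th: 11566 + 724 = 12290
18th: 12290 + 724 = 13014
19th: 13014 + 724 = 13738
20th: 13738 + 724 = 14462
21st: 14462 + 724 = 15186
22nd: 15186 + 724 = 15910
23rd: 15910 + 724 = 16634
24th: 16634 + 724 = 17358
25th: 17358 + 724 = 18082
26th: 18082 + 724 = 18806
27th: 18806 + 724 = 19530

9394, 10118, 10842, 11566, 12290, 13014, 13738, 14462, 15186, 15910, 16634, 17358, 18082, 18806, 19530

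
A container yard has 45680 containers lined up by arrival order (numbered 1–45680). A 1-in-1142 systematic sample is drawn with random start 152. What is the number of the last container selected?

44690

k = 1142
40th selection = r + (40−1)·k = 152 + 39×1142 = 152 + 44538 = 44690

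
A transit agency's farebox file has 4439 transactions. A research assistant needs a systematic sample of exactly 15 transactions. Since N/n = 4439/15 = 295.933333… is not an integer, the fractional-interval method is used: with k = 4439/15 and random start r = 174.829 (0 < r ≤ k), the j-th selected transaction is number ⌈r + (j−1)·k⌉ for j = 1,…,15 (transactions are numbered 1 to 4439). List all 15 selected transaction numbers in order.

175, 471, 767, 1063, 1359, 1655, 1951, 2247, 2543, 2839, 3135, 3431, 3727, 4022, 4318

j=1: r + 0k = 174.829 → ⌈·⌉ = 175
j=2: r + 1k = 470.762333… → ⌈·⌉ = 471
j=3: r + 2k = 766.695666… → ⌈·⌉ = 767
j=4: r + 3k = 1062.629 → ⌈·⌉ = 1063
j=5: r + 4k = 1358.562333… → ⌈·⌉ = 1359
j=6: r + 5k = 1654.495666… → ⌈·⌉ = 1655
j=7: r + 6k = 1950.429 → ⌈·⌉ = 1951
j=8: r + 7k = 2246.362333… → ⌈·⌉ = 2247
j=9: r + 8k = 2542.295666… → ⌈·⌉ = 2543
j=10: r + 9k = 2838.229 → ⌈·⌉ = 2839
j=11: r + 10k = 3134.162333… → ⌈·⌉ = 3135
j=12: r + 11k = 3430.095666… → ⌈·⌉ = 3431
j=13: r + 12k = 3726.029 → ⌈·⌉ = 3727
j=14: r + 13k = 4021.962333… → ⌈·⌉ = 4022
j=15: r + 14k = 4317.895666… → ⌈·⌉ = 4318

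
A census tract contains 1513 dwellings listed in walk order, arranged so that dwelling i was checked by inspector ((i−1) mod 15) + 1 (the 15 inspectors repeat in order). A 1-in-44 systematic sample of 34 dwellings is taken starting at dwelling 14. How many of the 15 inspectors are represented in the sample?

15

Consecutive selections differ by k = 44, so their inspector numbers differ by 44 mod 15 = 14.
gcd(44, 15) = 1, so the sample visits 15/1 = 15 distinct residues mod 15.
Start 14 is inspector 14; the inspectors hit are 1, 2, 3, 4, 5, 6, 7, 8, 9, 10, 11, 12, 13, 14, 15.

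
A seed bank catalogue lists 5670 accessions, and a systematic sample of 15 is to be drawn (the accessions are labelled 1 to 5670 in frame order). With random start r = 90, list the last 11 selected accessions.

1602, 1980, 2358, 2736, 3114, 3492, 3870, 4248, 4626, 5004, 5382

k = N/n = 5670/15 = 378
5th selection = 90 + 4×378 = 1602
6th: 1602 + 378 = 1980
7th: 1980 + 378 = 2358
8th: 2358 + 378 = 2736
9th: 2736 + 378 = 3114
10th: 3114 + 378 = 3492
11th: 3492 + 378 = 3870
12th: 3870 + 378 = 4248
13th: 4248 + 378 = 4626
14th: 4626 + 378 = 5004
15th: 5004 + 378 = 5382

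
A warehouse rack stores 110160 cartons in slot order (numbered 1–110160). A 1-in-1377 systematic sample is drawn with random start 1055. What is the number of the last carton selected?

109838

k = 1377
80th selection = r + (80−1)·k = 1055 + 79×1377 = 1055 + 108783 = 109838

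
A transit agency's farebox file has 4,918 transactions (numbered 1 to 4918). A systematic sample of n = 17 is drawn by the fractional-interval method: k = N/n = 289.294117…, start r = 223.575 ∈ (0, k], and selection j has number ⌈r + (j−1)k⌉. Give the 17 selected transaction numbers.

j=1: r + 0k = 223.575 → ⌈·⌉ = 224
j=2: r + 1k = 512.869117… → ⌈·⌉ = 513
j=3: r + 2k = 802.163235… → ⌈·⌉ = 803
j=4: r + 3k = 1091.457352… → ⌈·⌉ = 1092
j=5: r + 4k = 1380.751470… → ⌈·⌉ = 1381
j=6: r + 5k = 1670.045588… → ⌈·⌉ = 1671
j=7: r + 6k = 1959.339705… → ⌈·⌉ = 1960
j=8: r + 7k = 2248.633823… → ⌈·⌉ = 2249
j=9: r + 8k = 2537.927941… → ⌈·⌉ = 2538
j=10: r + 9k = 2827.222058… → ⌈·⌉ = 2828
j=11: r + 10k = 3116.516176… → ⌈·⌉ = 3117
j=12: r + 11k = 3405.810294… → ⌈·⌉ = 3406
j=13: r + 12k = 3695.104411… → ⌈·⌉ = 3696
j=14: r + 13k = 3984.398529… → ⌈·⌉ = 3985
j=15: r + 14k = 4273.692647… → ⌈·⌉ = 4274
j=16: r + 15k = 4562.986764… → ⌈·⌉ = 4563
j=17: r + 16k = 4852.280882… → ⌈·⌉ = 4853

224, 513, 803, 1092, 1381, 1671, 1960, 2249, 2538, 2828, 3117, 3406, 3696, 3985, 4274, 4563, 4853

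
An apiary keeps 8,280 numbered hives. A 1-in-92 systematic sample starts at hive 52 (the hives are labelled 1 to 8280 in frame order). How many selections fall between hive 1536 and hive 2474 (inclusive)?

k = 92
First selection ≥ 1536: 52 + ⌈(1536−52)/92⌉·92 = 52 + 17×92 = 1616
Last selection ≤ 2474: 52 + ⌊(2474−52)/92⌋·92 = 52 + 26×92 = 2444
Count = 26 − 17 + 1 = 10

10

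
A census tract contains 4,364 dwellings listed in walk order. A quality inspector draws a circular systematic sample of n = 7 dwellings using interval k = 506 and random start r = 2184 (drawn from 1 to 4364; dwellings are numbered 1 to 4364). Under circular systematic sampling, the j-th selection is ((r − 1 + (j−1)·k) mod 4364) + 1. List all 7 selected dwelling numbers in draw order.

Selection 1: 2184
Selection 2: 2184 + 506 = 2690
Selection 3: 2690 + 506 = 3196
Selection 4: 3196 + 506 = 3702
Selection 5: 3702 + 506 = 4208
Selection 6: 4208 + 506 = 4714 → 4714 − 4364 = 350
Selection 7: 350 + 506 = 856

2184, 2690, 3196, 3702, 4208, 350, 856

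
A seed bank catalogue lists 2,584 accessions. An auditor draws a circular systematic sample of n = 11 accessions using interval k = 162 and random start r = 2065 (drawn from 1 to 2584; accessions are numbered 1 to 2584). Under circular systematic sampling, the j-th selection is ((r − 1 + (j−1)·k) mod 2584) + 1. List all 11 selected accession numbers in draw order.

Selection 1: 2065
Selection 2: 2065 + 162 = 2227
Selection 3: 2227 + 162 = 2389
Selection 4: 2389 + 162 = 2551
Selection 5: 2551 + 162 = 2713 → 2713 − 2584 = 129
Selection 6: 129 + 162 = 291
Selection 7: 291 + 162 = 453
Selection 8: 453 + 162 = 615
Selection 9: 615 + 162 = 777
Selection 10: 777 + 162 = 939
Selection 11: 939 + 162 = 1101

2065, 2227, 2389, 2551, 129, 291, 453, 615, 777, 939, 1101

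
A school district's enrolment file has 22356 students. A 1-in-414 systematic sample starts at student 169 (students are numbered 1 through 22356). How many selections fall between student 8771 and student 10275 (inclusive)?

4

k = 414
First selection ≥ 8771: 169 + ⌈(8771−169)/414⌉·414 = 169 + 21×414 = 8863
Last selection ≤ 10275: 169 + ⌊(10275−169)/414⌋·414 = 169 + 24×414 = 10105
Count = 24 − 21 + 1 = 4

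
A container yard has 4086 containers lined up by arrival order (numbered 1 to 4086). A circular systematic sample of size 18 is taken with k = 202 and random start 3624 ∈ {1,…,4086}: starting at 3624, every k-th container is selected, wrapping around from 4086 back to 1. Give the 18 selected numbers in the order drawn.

Selection 1: 3624
Selection 2: 3624 + 202 = 3826
Selection 3: 3826 + 202 = 4028
Selection 4: 4028 + 202 = 4230 → 4230 − 4086 = 144
Selection 5: 144 + 202 = 346
Selection 6: 346 + 202 = 548
Selection 7: 548 + 202 = 750
Selection 8: 750 + 202 = 952
Selection 9: 952 + 202 = 1154
Selection 10: 1154 + 202 = 1356
Selection 11: 1356 + 202 = 1558
Selection 12: 1558 + 202 = 1760
Selection 13: 1760 + 202 = 1962
Selection 14: 1962 + 202 = 2164
Selection 15: 2164 + 202 = 2366
Selection 16: 2366 + 202 = 2568
Selection 17: 2568 + 202 = 2770
Selection 18: 2770 + 202 = 2972

3624, 3826, 4028, 144, 346, 548, 750, 952, 1154, 1356, 1558, 1760, 1962, 2164, 2366, 2568, 2770, 2972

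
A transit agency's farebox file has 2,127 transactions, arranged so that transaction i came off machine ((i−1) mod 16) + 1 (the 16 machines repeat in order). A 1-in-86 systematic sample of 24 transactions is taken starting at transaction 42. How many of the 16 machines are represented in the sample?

Consecutive selections differ by k = 86, so their machine numbers differ by 86 mod 16 = 6.
gcd(86, 16) = 2, so the sample visits 16/2 = 8 distinct residues mod 16.
Start 42 is machine 10; the machines hit are 2, 4, 6, 8, 10, 12, 14, 16.

8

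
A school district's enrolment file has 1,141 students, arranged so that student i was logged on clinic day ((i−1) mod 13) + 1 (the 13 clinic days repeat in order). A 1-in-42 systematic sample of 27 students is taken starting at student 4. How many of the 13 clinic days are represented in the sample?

13

Consecutive selections differ by k = 42, so their clinic day numbers differ by 42 mod 13 = 3.
gcd(42, 13) = 1, so the sample visits 13/1 = 13 distinct residues mod 13.
Start 4 is clinic day 4; the clinic days hit are 1, 2, 3, 4, 5, 6, 7, 8, 9, 10, 11, 12, 13.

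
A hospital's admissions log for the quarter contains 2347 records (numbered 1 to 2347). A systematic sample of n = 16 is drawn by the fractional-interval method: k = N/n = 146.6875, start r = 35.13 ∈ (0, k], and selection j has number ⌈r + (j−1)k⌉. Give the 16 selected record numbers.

j=1: r + 0k = 35.13 → ⌈·⌉ = 36
j=2: r + 1k = 181.8175 → ⌈·⌉ = 182
j=3: r + 2k = 328.505 → ⌈·⌉ = 329
j=4: r + 3k = 475.1925 → ⌈·⌉ = 476
j=5: r + 4k = 621.88 → ⌈·⌉ = 622
j=6: r + 5k = 768.5675 → ⌈·⌉ = 769
j=7: r + 6k = 915.255 → ⌈·⌉ = 916
j=8: r + 7k = 1061.9425 → ⌈·⌉ = 1062
j=9: r + 8k = 1208.63 → ⌈·⌉ = 1209
j=10: r + 9k = 1355.3175 → ⌈·⌉ = 1356
j=11: r + 10k = 1502.005 → ⌈·⌉ = 1503
j=12: r + 11k = 1648.6925 → ⌈·⌉ = 1649
j=13: r + 12k = 1795.38 → ⌈·⌉ = 1796
j=14: r + 13k = 1942.0675 → ⌈·⌉ = 1943
j=15: r + 14k = 2088.755 → ⌈·⌉ = 2089
j=16: r + 15k = 2235.4425 → ⌈·⌉ = 2236

36, 182, 329, 476, 622, 769, 916, 1062, 1209, 1356, 1503, 1649, 1796, 1943, 2089, 2236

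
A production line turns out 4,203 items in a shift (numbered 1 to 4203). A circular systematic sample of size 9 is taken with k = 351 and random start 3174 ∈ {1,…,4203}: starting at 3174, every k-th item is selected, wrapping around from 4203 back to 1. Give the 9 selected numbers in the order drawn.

3174, 3525, 3876, 24, 375, 726, 1077, 1428, 1779

Selection 1: 3174
Selection 2: 3174 + 351 = 3525
Selection 3: 3525 + 351 = 3876
Selection 4: 3876 + 351 = 4227 → 4227 − 4203 = 24
Selection 5: 24 + 351 = 375
Selection 6: 375 + 351 = 726
Selection 7: 726 + 351 = 1077
Selection 8: 1077 + 351 = 1428
Selection 9: 1428 + 351 = 1779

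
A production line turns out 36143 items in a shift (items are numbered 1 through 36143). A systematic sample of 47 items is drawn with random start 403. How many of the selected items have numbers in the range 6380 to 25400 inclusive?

k = 36143/47 = 769
First selection ≥ 6380: 403 + ⌈(6380−403)/769⌉·769 = 403 + 8×769 = 6555
Last selection ≤ 25400: 403 + ⌊(25400−403)/769⌋·769 = 403 + 32×769 = 25011
Count = 32 − 8 + 1 = 25

25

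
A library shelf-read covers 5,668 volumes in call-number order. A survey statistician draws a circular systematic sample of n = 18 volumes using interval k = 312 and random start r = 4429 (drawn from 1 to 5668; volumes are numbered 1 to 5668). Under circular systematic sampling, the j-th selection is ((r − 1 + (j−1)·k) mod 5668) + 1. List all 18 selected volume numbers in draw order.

4429, 4741, 5053, 5365, 9, 321, 633, 945, 1257, 1569, 1881, 2193, 2505, 2817, 3129, 3441, 3753, 4065

Selection 1: 4429
Selection 2: 4429 + 312 = 4741
Selection 3: 4741 + 312 = 5053
Selection 4: 5053 + 312 = 5365
Selection 5: 5365 + 312 = 5677 → 5677 − 5668 = 9
Selection 6: 9 + 312 = 321
Selection 7: 321 + 312 = 633
Selection 8: 633 + 312 = 945
Selection 9: 945 + 312 = 1257
Selection 10: 1257 + 312 = 1569
Selection 11: 1569 + 312 = 1881
Selection 12: 1881 + 312 = 2193
Selection 13: 2193 + 312 = 2505
Selection 14: 2505 + 312 = 2817
Selection 15: 2817 + 312 = 3129
Selection 16: 3129 + 312 = 3441
Selection 17: 3441 + 312 = 3753
Selection 18: 3753 + 312 = 4065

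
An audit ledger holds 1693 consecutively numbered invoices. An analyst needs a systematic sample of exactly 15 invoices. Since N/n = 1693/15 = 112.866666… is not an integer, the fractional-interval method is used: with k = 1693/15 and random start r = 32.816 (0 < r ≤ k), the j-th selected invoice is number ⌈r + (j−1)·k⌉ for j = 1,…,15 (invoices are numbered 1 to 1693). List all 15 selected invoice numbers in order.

j=1: r + 0k = 32.816 → ⌈·⌉ = 33
j=2: r + 1k = 145.682666… → ⌈·⌉ = 146
j=3: r + 2k = 258.549333… → ⌈·⌉ = 259
j=4: r + 3k = 371.416 → ⌈·⌉ = 372
j=5: r + 4k = 484.282666… → ⌈·⌉ = 485
j=6: r + 5k = 597.149333… → ⌈·⌉ = 598
j=7: r + 6k = 710.016 → ⌈·⌉ = 711
j=8: r + 7k = 822.882666… → ⌈·⌉ = 823
j=9: r + 8k = 935.749333… → ⌈·⌉ = 936
j=10: r + 9k = 1048.616 → ⌈·⌉ = 1049
j=11: r + 10k = 1161.482666… → ⌈·⌉ = 1162
j=12: r + 11k = 1274.349333… → ⌈·⌉ = 1275
j=13: r + 12k = 1387.216 → ⌈·⌉ = 1388
j=14: r + 13k = 1500.082666… → ⌈·⌉ = 1501
j=15: r + 14k = 1612.949333… → ⌈·⌉ = 1613

33, 146, 259, 372, 485, 598, 711, 823, 936, 1049, 1162, 1275, 1388, 1501, 1613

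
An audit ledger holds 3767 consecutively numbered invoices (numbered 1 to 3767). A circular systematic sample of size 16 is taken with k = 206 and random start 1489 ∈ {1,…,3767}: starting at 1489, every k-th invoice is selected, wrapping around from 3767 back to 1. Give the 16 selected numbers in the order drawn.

1489, 1695, 1901, 2107, 2313, 2519, 2725, 2931, 3137, 3343, 3549, 3755, 194, 400, 606, 812

Selection 1: 1489
Selection 2: 1489 + 206 = 1695
Selection 3: 1695 + 206 = 1901
Selection 4: 1901 + 206 = 2107
Selection 5: 2107 + 206 = 2313
Selection 6: 2313 + 206 = 2519
Selection 7: 2519 + 206 = 2725
Selection 8: 2725 + 206 = 2931
Selection 9: 2931 + 206 = 3137
Selection 10: 3137 + 206 = 3343
Selection 11: 3343 + 206 = 3549
Selection 12: 3549 + 206 = 3755
Selection 13: 3755 + 206 = 3961 → 3961 − 3767 = 194
Selection 14: 194 + 206 = 400
Selection 15: 400 + 206 = 606
Selection 16: 606 + 206 = 812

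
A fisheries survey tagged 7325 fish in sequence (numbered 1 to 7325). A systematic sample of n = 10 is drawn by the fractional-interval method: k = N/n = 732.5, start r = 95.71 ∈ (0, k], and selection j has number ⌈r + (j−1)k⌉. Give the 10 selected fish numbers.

j=1: r + 0k = 95.71 → ⌈·⌉ = 96
j=2: r + 1k = 828.21 → ⌈·⌉ = 829
j=3: r + 2k = 1560.71 → ⌈·⌉ = 1561
j=4: r + 3k = 2293.21 → ⌈·⌉ = 2294
j=5: r + 4k = 3025.71 → ⌈·⌉ = 3026
j=6: r + 5k = 3758.21 → ⌈·⌉ = 3759
j=7: r + 6k = 4490.71 → ⌈·⌉ = 4491
j=8: r + 7k = 5223.21 → ⌈·⌉ = 5224
j=9: r + 8k = 5955.71 → ⌈·⌉ = 5956
j=10: r + 9k = 6688.21 → ⌈·⌉ = 6689

96, 829, 1561, 2294, 3026, 3759, 4491, 5224, 5956, 6689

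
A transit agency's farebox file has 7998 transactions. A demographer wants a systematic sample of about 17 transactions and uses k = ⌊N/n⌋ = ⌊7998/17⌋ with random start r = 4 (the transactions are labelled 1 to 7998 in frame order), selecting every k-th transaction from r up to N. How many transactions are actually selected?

k = ⌊7998/17⌋ = 470
Achieved size = ⌊(7998 − 4)/470⌋ + 1 = ⌊7994/470⌋ + 1 = 17 + 1 = 18
(last selection: 4 + 17×470 = 7994 ≤ 7998; next would be 8464 > 7998)

18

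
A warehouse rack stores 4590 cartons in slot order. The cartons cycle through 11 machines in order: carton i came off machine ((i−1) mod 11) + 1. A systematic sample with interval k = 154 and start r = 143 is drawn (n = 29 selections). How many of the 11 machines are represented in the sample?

1

Consecutive selections differ by k = 154, so their machine numbers differ by 154 mod 11 = 0.
gcd(154, 11) = 11, so the sample visits 11/11 = 1 distinct residues mod 11.
Start 143 is machine 11; the machines hit are 11.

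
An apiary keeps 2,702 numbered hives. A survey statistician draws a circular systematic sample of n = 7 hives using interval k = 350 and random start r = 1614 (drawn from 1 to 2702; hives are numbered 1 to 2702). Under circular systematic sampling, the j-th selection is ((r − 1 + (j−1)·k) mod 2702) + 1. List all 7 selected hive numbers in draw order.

Selection 1: 1614
Selection 2: 1614 + 350 = 1964
Selection 3: 1964 + 350 = 2314
Selection 4: 2314 + 350 = 2664
Selection 5: 2664 + 350 = 3014 → 3014 − 2702 = 312
Selection 6: 312 + 350 = 662
Selection 7: 662 + 350 = 1012

1614, 1964, 2314, 2664, 312, 662, 1012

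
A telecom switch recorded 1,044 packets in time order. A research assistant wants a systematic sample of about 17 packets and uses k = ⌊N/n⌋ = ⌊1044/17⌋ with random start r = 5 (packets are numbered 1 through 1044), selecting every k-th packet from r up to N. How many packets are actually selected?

18

k = ⌊1044/17⌋ = 61
Achieved size = ⌊(1044 − 5)/61⌋ + 1 = ⌊1039/61⌋ + 1 = 17 + 1 = 18
(last selection: 5 + 17×61 = 1042 ≤ 1044; next would be 1103 > 1044)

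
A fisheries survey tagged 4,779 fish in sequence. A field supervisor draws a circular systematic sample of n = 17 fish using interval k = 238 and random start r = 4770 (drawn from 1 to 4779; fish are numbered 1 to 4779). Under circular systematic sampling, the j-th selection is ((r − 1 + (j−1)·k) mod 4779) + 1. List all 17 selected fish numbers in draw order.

Selection 1: 4770
Selection 2: 4770 + 238 = 5008 → 5008 − 4779 = 229
Selection 3: 229 + 238 = 467
Selection 4: 467 + 238 = 705
Selection 5: 705 + 238 = 943
Selection 6: 943 + 238 = 1181
Selection 7: 1181 + 238 = 1419
Selection 8: 1419 + 238 = 1657
Selection 9: 1657 + 238 = 1895
Selection 10: 1895 + 238 = 2133
Selection 11: 2133 + 238 = 2371
Selection 12: 2371 + 238 = 2609
Selection 13: 2609 + 238 = 2847
Selection 14: 2847 + 238 = 3085
Selection 15: 3085 + 238 = 3323
Selection 16: 3323 + 238 = 3561
Selection 17: 3561 + 238 = 3799

4770, 229, 467, 705, 943, 1181, 1419, 1657, 1895, 2133, 2371, 2609, 2847, 3085, 3323, 3561, 3799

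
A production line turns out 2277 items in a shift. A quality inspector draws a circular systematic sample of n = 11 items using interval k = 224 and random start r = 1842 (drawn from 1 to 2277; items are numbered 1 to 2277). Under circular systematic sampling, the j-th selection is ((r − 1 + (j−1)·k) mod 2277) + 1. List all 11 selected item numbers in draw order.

Selection 1: 1842
Selection 2: 1842 + 224 = 2066
Selection 3: 2066 + 224 = 2290 → 2290 − 2277 = 13
Selection 4: 13 + 224 = 237
Selection 5: 237 + 224 = 461
Selection 6: 461 + 224 = 685
Selection 7: 685 + 224 = 909
Selection 8: 909 + 224 = 1133
Selection 9: 1133 + 224 = 1357
Selection 10: 1357 + 224 = 1581
Selection 11: 1581 + 224 = 1805

1842, 2066, 13, 237, 461, 685, 909, 1133, 1357, 1581, 1805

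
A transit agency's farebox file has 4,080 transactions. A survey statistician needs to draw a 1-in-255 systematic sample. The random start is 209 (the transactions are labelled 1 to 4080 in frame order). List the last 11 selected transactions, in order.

1484, 1739, 1994, 2249, 2504, 2759, 3014, 3269, 3524, 3779, 4034

6th selection = 209 + 5×255 = 1484
7th: 1484 + 255 = 1739
8th: 1739 + 255 = 1994
9th: 1994 + 255 = 2249
10th: 2249 + 255 = 2504
11th: 2504 + 255 = 2759
12th: 2759 + 255 = 3014
13th: 3014 + 255 = 3269
14th: 3269 + 255 = 3524
15th: 3524 + 255 = 3779
16th: 3779 + 255 = 4034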